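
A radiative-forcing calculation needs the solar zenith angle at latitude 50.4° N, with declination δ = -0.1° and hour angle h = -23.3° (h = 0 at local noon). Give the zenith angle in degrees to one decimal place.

cos θ_z = sin ϕ sin δ + cos ϕ cos δ cos h = -0.001345 + 0.585439 = 0.584094.
θ_z = arccos(0.584094) = 54.3°.

θ_z = 54.3°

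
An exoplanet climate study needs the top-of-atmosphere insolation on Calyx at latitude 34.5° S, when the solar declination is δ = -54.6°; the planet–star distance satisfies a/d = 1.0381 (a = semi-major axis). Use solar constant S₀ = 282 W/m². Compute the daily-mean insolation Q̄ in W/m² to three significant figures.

cos H₀ = −tan(-34.5°) tan(-54.600°) = -0.9671, H₀ = 2.8844 rad.
Bracket: H₀ sin φ sin δ + cos φ cos δ sin H₀ = 2.8844×-0.56641×-0.81513 + 0.82413×0.57928×0.25440 = 1.331721 + 0.121451 = 1.453172.
Inverse-square distance factor (a/d)² = 1.0381² = 1.077652.
Q̄ = (S₀/π) × 1.077652 × [bracket] = (282/π) × 1.077652 × 1.453172 = 140.6 W/m².

Q̄ ≈ 141 W/m²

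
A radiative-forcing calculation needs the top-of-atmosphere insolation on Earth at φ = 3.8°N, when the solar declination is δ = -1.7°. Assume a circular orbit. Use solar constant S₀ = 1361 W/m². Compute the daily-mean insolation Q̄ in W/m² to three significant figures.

cos H₀ = −tan(+3.8°) tan(-1.700°) = 0.0020, H₀ = 1.5688 rad.
Bracket: H₀ sin φ sin δ + cos φ cos δ sin H₀ = 1.5688×0.06627×-0.02967 + 0.99780×0.99956×1.00000 = -0.003085 + 0.997361 = 0.994276.
Q̄ = (S₀/π) × [bracket] = (1361/π) × 0.994276 = 430.7 W/m².

Q̄ ≈ 431 W/m²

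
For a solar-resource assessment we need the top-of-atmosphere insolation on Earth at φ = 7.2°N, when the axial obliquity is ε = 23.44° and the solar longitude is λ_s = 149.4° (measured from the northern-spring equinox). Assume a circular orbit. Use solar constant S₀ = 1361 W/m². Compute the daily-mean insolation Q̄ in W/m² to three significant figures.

Solar declination: sin δ = sin ε · sin λ_s = sin 23.44° × sin 149.4° = 0.20249, so δ = +11.683°.
cos H₀ = −tan(+7.2°) tan(+11.683°) = -0.0261, H₀ = 1.5969 rad.
Bracket: H₀ sin φ sin δ + cos φ cos δ sin H₀ = 1.5969×0.12533×0.20249 + 0.99211×0.97928×0.99966 = 0.040526 + 0.971223 = 1.011749.
Q̄ = (S₀/π) × [bracket] = (1361/π) × 1.011749 = 438.3 W/m².

Q̄ ≈ 438 W/m²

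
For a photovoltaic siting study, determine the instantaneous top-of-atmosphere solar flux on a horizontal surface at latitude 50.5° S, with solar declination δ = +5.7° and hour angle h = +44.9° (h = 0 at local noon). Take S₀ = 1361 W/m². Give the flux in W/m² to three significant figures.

506 W/m²

cos θ_z = sin φ sin δ + cos φ cos δ cos h = -0.076638 + 0.448332 = 0.371694.
Flux = S₀ · cos θ_z = 1361 × 0.371694 = 505.9 W/m².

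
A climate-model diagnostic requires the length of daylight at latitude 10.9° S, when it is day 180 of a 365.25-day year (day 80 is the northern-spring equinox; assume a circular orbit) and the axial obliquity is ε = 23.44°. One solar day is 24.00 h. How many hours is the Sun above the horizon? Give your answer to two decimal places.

11.37 h

Solar longitude: L_s = 360° × (180 − 80)/365.25 = 98.563°.
sin δ = sin 23.44° × sin 98.563° = 0.39335, so δ = +23.163°.
cos h₀ = −tan ϕ · tan δ = −tan(-10.9°) × tan(+23.163°) = 0.0824, so h₀ = 1.4883 rad = 85.27°.
Daylight = 2h₀/(2π) × 24.00 h = (1.4883/π) × 24.00 = 11.37 h.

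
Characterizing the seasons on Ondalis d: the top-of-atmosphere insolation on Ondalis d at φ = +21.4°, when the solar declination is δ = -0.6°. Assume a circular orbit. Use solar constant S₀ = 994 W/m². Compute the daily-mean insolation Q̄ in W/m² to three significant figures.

Q̄ ≈ 293 W/m²

cos H₀ = −tan(+21.4°) tan(-0.600°) = 0.0041, H₀ = 1.5667 rad.
Bracket: H₀ sin φ sin δ + cos φ cos δ sin H₀ = 1.5667×0.36488×-0.01047 + 0.93106×0.99995×0.99999 = -0.005985 + 0.931004 = 0.925019.
Q̄ = (S₀/π) × [bracket] = (994/π) × 0.925019 = 292.7 W/m².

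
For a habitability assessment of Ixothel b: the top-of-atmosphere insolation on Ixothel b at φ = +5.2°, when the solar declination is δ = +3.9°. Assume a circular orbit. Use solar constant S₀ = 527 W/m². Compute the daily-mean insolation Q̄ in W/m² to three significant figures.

Q̄ ≈ 168 W/m²

cos H₀ = −tan(+5.2°) tan(+3.900°) = -0.0062, H₀ = 1.5770 rad.
Bracket: H₀ sin φ sin δ + cos φ cos δ sin H₀ = 1.5770×0.09063×0.06802 + 0.99588×0.99768×0.99998 = 0.009722 + 0.993550 = 1.003272.
Q̄ = (S₀/π) × [bracket] = (527/π) × 1.003272 = 168.3 W/m².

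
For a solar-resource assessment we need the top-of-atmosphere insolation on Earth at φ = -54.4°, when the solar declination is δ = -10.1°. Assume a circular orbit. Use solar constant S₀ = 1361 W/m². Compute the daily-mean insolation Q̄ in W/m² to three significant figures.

Q̄ ≈ 353 W/m²

cos H₀ = −tan(-54.4°) tan(-10.100°) = -0.2488, H₀ = 1.8222 rad.
Bracket: H₀ sin φ sin δ + cos φ cos δ sin H₀ = 1.8222×-0.81310×-0.17537 + 0.58212×0.98450×0.96855 = 0.259834 + 0.555073 = 0.814907.
Q̄ = (S₀/π) × [bracket] = (1361/π) × 0.814907 = 353.0 W/m².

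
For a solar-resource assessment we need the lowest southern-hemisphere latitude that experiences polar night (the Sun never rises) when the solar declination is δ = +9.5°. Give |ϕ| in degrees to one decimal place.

Polar night requires cos h₀ = −tan ϕ tan δ ≥ 1, i.e. tan ϕ tan δ ≤ −1.
The boundary is |tan ϕ| · |tan δ| = 1, so |ϕ| = 90° − |δ| = 90° − 9.5° = 80.5° in the southern hemisphere.

|ϕ| = 80.5°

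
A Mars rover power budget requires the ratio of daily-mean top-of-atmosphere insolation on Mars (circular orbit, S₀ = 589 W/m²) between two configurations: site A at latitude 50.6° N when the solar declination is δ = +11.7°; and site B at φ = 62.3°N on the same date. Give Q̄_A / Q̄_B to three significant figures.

— Configuration A (φ=+50.6°):
cos H₀ = −tan(+50.6°) tan(+11.700°) = -0.2521, H₀ = 1.8257 rad.
Bracket: H₀ sin φ sin δ + cos φ cos δ sin H₀ = 1.8257×0.77273×0.20279 + 0.63473×0.97922×0.96770 = 0.286091 + 0.601465 = 0.887556.
Q̄ = (S₀/π) × [bracket] = (589/π) × 0.887556 = 166.40 W/m².
— Configuration B (φ=+62.3°):
cos H₀ = −tan(+62.3°) tan(+11.700°) = -0.3944, H₀ = 1.9763 rad.
Bracket: H₀ sin φ sin δ + cos φ cos δ sin H₀ = 1.9763×0.88539×0.20279 + 0.46484×0.97922×0.91892 = 0.354841 + 0.418275 = 0.773116.
Q̄ = (S₀/π) × [bracket] = (589/π) × 0.773116 = 144.95 W/m².
Ratio Q̄_A / Q̄_B = 166.40 / 144.95 = 1.148.

Q̄_A / Q̄_B ≈ 1.15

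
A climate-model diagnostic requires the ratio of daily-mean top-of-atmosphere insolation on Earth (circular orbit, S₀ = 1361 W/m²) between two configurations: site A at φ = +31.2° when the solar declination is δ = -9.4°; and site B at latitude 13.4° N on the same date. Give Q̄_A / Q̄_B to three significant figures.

Q̄_A / Q̄_B ≈ 0.794

— Configuration A (φ=+31.2°):
cos H₀ = −tan(+31.2°) tan(-9.400°) = 0.1003, H₀ = 1.4704 rad.
Bracket: H₀ sin φ sin δ + cos φ cos δ sin H₀ = 1.4704×0.51803×-0.16333 + 0.85536×0.98657×0.99496 = -0.124410 + 0.839619 = 0.715209.
Q̄ = (S₀/π) × [bracket] = (1361/π) × 0.715209 = 309.84 W/m².
— Configuration B (φ=+13.4°):
cos H₀ = −tan(+13.4°) tan(-9.400°) = 0.0394, H₀ = 1.5313 rad.
Bracket: H₀ sin φ sin δ + cos φ cos δ sin H₀ = 1.5313×0.23175×-0.16333 + 0.97278×0.98657×0.99922 = -0.057962 + 0.958967 = 0.901005.
Q̄ = (S₀/π) × [bracket] = (1361/π) × 0.901005 = 390.33 W/m².
Ratio Q̄_A / Q̄_B = 309.84 / 390.33 = 0.7938.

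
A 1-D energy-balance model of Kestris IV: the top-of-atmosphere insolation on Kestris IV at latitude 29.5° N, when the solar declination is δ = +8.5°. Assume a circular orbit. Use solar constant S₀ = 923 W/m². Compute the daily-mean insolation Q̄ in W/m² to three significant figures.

cos H₀ = −tan(+29.5°) tan(+8.500°) = -0.0846, H₀ = 1.6555 rad.
Bracket: H₀ sin φ sin δ + cos φ cos δ sin H₀ = 1.6555×0.49242×0.14781 + 0.87036×0.98902×0.99642 = 0.120495 + 0.857722 = 0.978217.
Q̄ = (S₀/π) × [bracket] = (923/π) × 0.978217 = 287.4 W/m².

Q̄ ≈ 287 W/m²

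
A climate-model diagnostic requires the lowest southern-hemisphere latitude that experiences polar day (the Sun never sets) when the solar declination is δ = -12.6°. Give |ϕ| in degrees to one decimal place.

Polar day requires cos h₀ = −tan ϕ tan δ ≤ −1, i.e. tan ϕ tan δ ≥ 1.
The boundary is |tan ϕ| · |tan δ| = 1, so |ϕ| = 90° − |δ| = 90° − 12.6° = 77.4° in the southern hemisphere.

|ϕ| = 77.4°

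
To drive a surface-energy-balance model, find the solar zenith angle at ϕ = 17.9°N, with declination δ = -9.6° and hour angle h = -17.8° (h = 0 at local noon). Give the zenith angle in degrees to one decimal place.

cos θ_z = sin ϕ sin δ + cos ϕ cos δ cos h = -0.051257 + 0.893353 = 0.842096.
θ_z = arccos(0.842096) = 32.6°.

θ_z = 32.6°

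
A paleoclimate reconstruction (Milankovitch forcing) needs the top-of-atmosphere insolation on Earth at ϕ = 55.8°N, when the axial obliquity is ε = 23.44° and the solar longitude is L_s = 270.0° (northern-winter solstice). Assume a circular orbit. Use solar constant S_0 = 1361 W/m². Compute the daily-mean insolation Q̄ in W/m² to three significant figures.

Q̄ ≈ 46.8 W/m²

Solar declination: sin δ = sin ε · sin L_s = sin 23.44° × sin 270.0° = -0.39779, so δ = -23.440°.
cos h₀ = −tan(+55.8°) tan(-23.440°) = 0.6380, h₀ = 0.8789 rad.
Bracket: h₀ sin ϕ sin δ + cos ϕ cos δ sin h₀ = 0.8789×0.82708×-0.39779 + 0.56208×0.91748×0.77006 = -0.289162 + 0.397118 = 0.107956.
Q̄ = (S_0/π) × [bracket] = (1361/π) × 0.107956 = 46.77 W/m².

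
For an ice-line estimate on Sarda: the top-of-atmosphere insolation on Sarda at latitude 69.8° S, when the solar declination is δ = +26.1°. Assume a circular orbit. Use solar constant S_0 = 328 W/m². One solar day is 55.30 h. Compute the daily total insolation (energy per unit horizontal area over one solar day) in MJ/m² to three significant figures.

0.00 MJ/m²

cos h₀ = −tan(-69.8°) tan(+26.100°) = 1.3315 ≥ 1 ⇒ polar night, h₀ = 0 and Q̄ = 0.
Daily total = Q̄ × 55.30 h × 3600 s/h = 0.00 MJ/m².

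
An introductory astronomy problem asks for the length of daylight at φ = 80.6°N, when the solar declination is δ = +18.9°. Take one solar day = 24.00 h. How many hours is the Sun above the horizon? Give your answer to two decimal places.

24.00 h

Sunrise equation: cos H₀ = −tan φ · tan δ = -2.0681 ≤ −1, so the Sun never sets (polar day) and H₀ = π.
Daylight = 2H₀/(2π) × 24.00 h = (3.1416/π) × 24.00 = 24.00 h.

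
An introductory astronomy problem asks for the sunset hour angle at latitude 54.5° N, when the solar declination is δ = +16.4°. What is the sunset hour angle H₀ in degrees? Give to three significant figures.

cos H₀ = −tan φ · tan δ = −tan(+54.5°) × tan(+16.400°) = -0.4126, so H₀ = 1.9961 rad = 114.37°.

H₀ = 114°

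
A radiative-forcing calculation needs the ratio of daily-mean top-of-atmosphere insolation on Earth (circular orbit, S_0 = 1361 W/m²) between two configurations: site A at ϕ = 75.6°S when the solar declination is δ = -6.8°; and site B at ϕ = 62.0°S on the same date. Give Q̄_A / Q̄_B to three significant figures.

Q̄_A / Q̄_B ≈ 0.707

— Configuration A (ϕ=-75.6°):
cos h₀ = −tan(-75.6°) tan(-6.800°) = -0.4644, h₀ = 2.0538 rad.
Bracket: h₀ sin ϕ sin δ + cos ϕ cos δ sin h₀ = 2.0538×-0.96858×-0.11840 + 0.24869×0.99297×0.88562 = 0.235530 + 0.218697 = 0.454227.
Q̄ = (S_0/π) × [bracket] = (1361/π) × 0.454227 = 196.78 W/m².
— Configuration B (ϕ=-62.0°):
cos h₀ = −tan(-62.0°) tan(-6.800°) = -0.2243, h₀ = 1.7970 rad.
Bracket: h₀ sin ϕ sin δ + cos ϕ cos δ sin h₀ = 1.7970×-0.88295×-0.11840 + 0.46947×0.99297×0.97453 = 0.187861 + 0.454296 = 0.642157.
Q̄ = (S_0/π) × [bracket] = (1361/π) × 0.642157 = 278.20 W/m².
Ratio Q̄_A / Q̄_B = 196.78 / 278.20 = 0.7073.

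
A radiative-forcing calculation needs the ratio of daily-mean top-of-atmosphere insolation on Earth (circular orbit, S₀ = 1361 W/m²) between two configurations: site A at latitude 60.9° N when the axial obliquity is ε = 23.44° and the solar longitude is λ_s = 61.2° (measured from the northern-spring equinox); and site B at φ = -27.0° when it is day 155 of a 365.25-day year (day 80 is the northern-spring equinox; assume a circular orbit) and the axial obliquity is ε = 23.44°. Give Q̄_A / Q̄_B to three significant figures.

Q̄_A / Q̄_B ≈ 1.83

— Configuration A (φ=+60.9°):
Solar declination: sin δ = sin ε · sin λ_s = sin 23.44° × sin 61.2° = 0.34858, so δ = +20.401°.
cos H₀ = −tan(+60.9°) tan(+20.401°) = -0.6682, H₀ = 2.3026 rad.
Bracket: H₀ sin φ sin δ + cos φ cos δ sin H₀ = 2.3026×0.87377×0.34858 + 0.48634×0.93728×0.74399 = 0.701323 + 0.339138 = 1.040461.
Q̄ = (S₀/π) × [bracket] = (1361/π) × 1.040461 = 450.75 W/m².
— Configuration B (φ=-27.0°):
Solar longitude: λ_s = 360° × (155 − 80)/365.25 = 73.922°.
sin δ = sin 23.44° × sin 73.922° = 0.38223, so δ = +22.472°.
cos H₀ = −tan(-27.0°) tan(+22.472°) = 0.2108, H₀ = 1.3584 rad.
Bracket: H₀ sin φ sin δ + cos φ cos δ sin H₀ = 1.3584×-0.45399×0.38223 + 0.89101×0.92407×0.97754 = -0.235721 + 0.804863 = 0.569142.
Q̄ = (S₀/π) × [bracket] = (1361/π) × 0.569142 = 246.56 W/m².
Ratio Q̄_A / Q̄_B = 450.75 / 246.56 = 1.828.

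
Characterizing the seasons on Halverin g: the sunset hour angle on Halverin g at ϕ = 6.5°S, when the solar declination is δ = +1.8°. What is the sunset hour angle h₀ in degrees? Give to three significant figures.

h₀ = 89.8°

cos h₀ = −tan ϕ · tan δ = −tan(-6.5°) × tan(+1.800°) = 0.0036, so h₀ = 1.5672 rad = 89.79°.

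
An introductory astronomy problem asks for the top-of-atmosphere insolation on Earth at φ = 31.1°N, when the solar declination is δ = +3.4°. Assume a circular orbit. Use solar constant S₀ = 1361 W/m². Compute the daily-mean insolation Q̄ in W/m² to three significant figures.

Q̄ ≈ 391 W/m²

cos H₀ = −tan(+31.1°) tan(+3.400°) = -0.0358, H₀ = 1.6066 rad.
Bracket: H₀ sin φ sin δ + cos φ cos δ sin H₀ = 1.6066×0.51653×0.05931 + 0.85627×0.99824×0.99936 = 0.049219 + 0.854216 = 0.903435.
Q̄ = (S₀/π) × [bracket] = (1361/π) × 0.903435 = 391.4 W/m².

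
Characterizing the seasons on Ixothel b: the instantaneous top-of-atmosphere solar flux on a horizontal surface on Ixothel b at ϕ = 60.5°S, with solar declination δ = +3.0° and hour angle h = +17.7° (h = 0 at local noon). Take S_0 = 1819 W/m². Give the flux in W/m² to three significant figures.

769 W/m²

cos θ_z = sin ϕ sin δ + cos ϕ cos δ cos h = -0.045551 + 0.468470 = 0.422919.
Flux = S_0 · cos θ_z = 1819 × 0.422919 = 769.3 W/m².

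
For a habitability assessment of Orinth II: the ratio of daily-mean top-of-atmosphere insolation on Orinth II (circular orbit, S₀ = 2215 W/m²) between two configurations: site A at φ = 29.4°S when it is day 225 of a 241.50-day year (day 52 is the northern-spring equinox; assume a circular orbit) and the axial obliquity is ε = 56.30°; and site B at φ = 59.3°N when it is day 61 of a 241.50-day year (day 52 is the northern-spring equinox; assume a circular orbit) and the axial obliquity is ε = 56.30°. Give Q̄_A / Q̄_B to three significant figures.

— Configuration A (φ=-29.4°):
Solar longitude: λ_s = 360° × (225 − 52)/241.50 = 257.888°.
sin δ = sin 56.30° × sin 257.888° = -0.81343, so δ = -54.433°.
cos H₀ = −tan(-29.4°) tan(-54.433°) = -0.7880, H₀ = 2.4784 rad.
Bracket: H₀ sin φ sin δ + cos φ cos δ sin H₀ = 2.4784×-0.49090×-0.81343 + 0.87121×0.58166×0.61567 = 0.989657 + 0.311990 = 1.301647.
Q̄ = (S₀/π) × [bracket] = (2215/π) × 1.301647 = 917.73 W/m².
— Configuration B (φ=+59.3°):
Solar longitude: λ_s = 360° × (61 − 52)/241.50 = 13.416°.
sin δ = sin 56.30° × sin 13.416° = 0.19303, so δ = +11.130°.
cos H₀ = −tan(+59.3°) tan(+11.130°) = -0.3313, H₀ = 1.9085 rad.
Bracket: H₀ sin φ sin δ + cos φ cos δ sin H₀ = 1.9085×0.85985×0.19303 + 0.51054×0.98119×0.94351 = 0.316767 + 0.472639 = 0.789406.
Q̄ = (S₀/π) × [bracket] = (2215/π) × 0.789406 = 556.58 W/m².
Ratio Q̄_A / Q̄_B = 917.73 / 556.58 = 1.649.

Q̄_A / Q̄_B ≈ 1.65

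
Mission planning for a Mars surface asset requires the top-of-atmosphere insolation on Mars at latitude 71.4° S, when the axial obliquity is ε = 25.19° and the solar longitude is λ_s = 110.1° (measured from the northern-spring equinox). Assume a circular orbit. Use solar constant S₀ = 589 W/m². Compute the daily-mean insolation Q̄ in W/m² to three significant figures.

Q̄ ≈ 0.00 W/m²

Solar declination: sin δ = sin ε · sin λ_s = sin 25.19° × sin 110.1° = 0.39970, so δ = +23.559°.
cos H₀ = −tan(-71.4°) tan(+23.559°) = 1.2957 ≥ 1 ⇒ polar night, H₀ = 0 and Q̄ = 0.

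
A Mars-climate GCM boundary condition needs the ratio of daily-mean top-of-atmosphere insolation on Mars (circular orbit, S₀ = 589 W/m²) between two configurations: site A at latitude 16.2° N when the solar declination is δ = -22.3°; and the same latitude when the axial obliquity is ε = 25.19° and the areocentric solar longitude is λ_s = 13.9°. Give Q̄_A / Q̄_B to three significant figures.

— Configuration A (φ=+16.2°):
cos H₀ = −tan(+16.2°) tan(-22.300°) = 0.1192, H₀ = 1.4514 rad.
Bracket: H₀ sin φ sin δ + cos φ cos δ sin H₀ = 1.4514×0.27899×-0.37946 + 0.96029×0.92521×0.99288 = -0.153653 + 0.882144 = 0.728491.
Q̄ = (S₀/π) × [bracket] = (589/π) × 0.728491 = 136.58 W/m².
— Configuration B (φ=+16.2°):
sin δ = sin 25.19° × sin 13.9° = 0.10225, so δ = +5.869°.
cos H₀ = −tan(+16.2°) tan(+5.869°) = -0.0299, H₀ = 1.6007 rad.
Bracket: H₀ sin φ sin δ + cos φ cos δ sin H₀ = 1.6007×0.27899×0.10225 + 0.96029×0.99476×0.99955 = 0.045663 + 0.954828 = 1.000491.
Q̄ = (S₀/π) × [bracket] = (589/π) × 1.000491 = 187.58 W/m².
Ratio Q̄_A / Q̄_B = 136.58 / 187.58 = 0.7281.

Q̄_A / Q̄_B ≈ 0.728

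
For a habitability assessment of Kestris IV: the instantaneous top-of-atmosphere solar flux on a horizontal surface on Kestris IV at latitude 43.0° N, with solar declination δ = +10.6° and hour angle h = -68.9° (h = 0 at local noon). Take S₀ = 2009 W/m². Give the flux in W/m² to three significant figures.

cos θ_z = sin φ sin δ + cos φ cos δ cos h = 0.125455 + 0.258792 = 0.384247.
Flux = S₀ · cos θ_z = 2009 × 0.384247 = 772.0 W/m².

772 W/m²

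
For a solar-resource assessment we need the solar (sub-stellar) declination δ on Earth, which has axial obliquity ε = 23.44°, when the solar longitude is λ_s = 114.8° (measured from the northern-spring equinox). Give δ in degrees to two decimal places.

sin δ = sin ε · sin λ_s = sin 23.44° × sin 114.8° = 0.361103.
δ = arcsin(0.361103) = +21.17°.

δ = +21.17°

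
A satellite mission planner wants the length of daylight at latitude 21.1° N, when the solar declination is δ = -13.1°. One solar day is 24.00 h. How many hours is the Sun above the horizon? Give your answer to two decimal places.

cos H₀ = −tan φ · tan δ = −tan(+21.1°) × tan(-13.100°) = 0.0898, so H₀ = 1.4809 rad = 84.85°.
Daylight = 2H₀/(2π) × 24.00 h = (1.4809/π) × 24.00 = 11.31 h.

11.31 h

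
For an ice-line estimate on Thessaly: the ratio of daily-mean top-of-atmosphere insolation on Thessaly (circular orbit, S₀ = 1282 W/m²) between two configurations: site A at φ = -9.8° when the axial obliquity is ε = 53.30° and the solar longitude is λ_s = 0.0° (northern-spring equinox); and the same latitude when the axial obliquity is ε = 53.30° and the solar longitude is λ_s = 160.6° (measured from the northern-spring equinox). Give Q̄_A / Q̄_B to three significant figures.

Q̄_A / Q̄_B ≈ 1.12

— Configuration A (φ=-9.8°):
Solar declination: sin δ = sin ε · sin λ_s = sin 53.30° × sin 0.0° = 0.00000, so δ = +0.000°.
cos H₀ = −tan(-9.8°) tan(+0.000°) = 0.0000, H₀ = 1.5708 rad.
Bracket: H₀ sin φ sin δ + cos φ cos δ sin H₀ = 1.5708×-0.17021×0.00000 + 0.98541×1.00000×1.00000 = -0.000000 + 0.985410 = 0.985410.
Q̄ = (S₀/π) × [bracket] = (1282/π) × 0.985410 = 402.12 W/m².
— Configuration B (φ=-9.8°):
Solar declination: sin δ = sin ε · sin λ_s = sin 53.30° × sin 160.6° = 0.26632, so δ = +15.445°.
cos H₀ = −tan(-9.8°) tan(+15.445°) = 0.0477, H₀ = 1.5231 rad.
Bracket: H₀ sin φ sin δ + cos φ cos δ sin H₀ = 1.5231×-0.17021×0.26632 + 0.98541×0.96389×0.99886 = -0.069043 + 0.948744 = 0.879701.
Q̄ = (S₀/π) × [bracket] = (1282/π) × 0.879701 = 358.98 W/m².
Ratio Q̄_A / Q̄_B = 402.12 / 358.98 = 1.120.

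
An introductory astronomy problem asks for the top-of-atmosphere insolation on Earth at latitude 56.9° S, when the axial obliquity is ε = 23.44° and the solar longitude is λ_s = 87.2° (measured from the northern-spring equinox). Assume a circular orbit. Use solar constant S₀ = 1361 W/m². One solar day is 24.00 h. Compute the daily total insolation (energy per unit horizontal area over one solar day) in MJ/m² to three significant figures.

3.50 MJ/m²

Solar declination: sin δ = sin ε · sin λ_s = sin 23.44° × sin 87.2° = 0.39731, so δ = +23.410°.
cos H₀ = −tan(-56.9°) tan(+23.410°) = 0.6641, H₀ = 0.8444 rad.
Bracket: H₀ sin φ sin δ + cos φ cos δ sin H₀ = 0.8444×-0.83772×0.39731 + 0.54610×0.91768×0.74760 = -0.281045 + 0.374656 = 0.093611.
Q̄ = (S₀/π) × [bracket] = (1361/π) × 0.093611 = 40.554 W/m².
Daily total = Q̄ × 24.00 h × 3600 s/h = 40.554 × 24.00 × 3600 / 10⁶ = 3.504 MJ/m².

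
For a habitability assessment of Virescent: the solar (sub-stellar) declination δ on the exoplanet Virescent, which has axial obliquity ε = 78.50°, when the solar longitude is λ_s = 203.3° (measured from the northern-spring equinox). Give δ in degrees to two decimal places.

δ = -22.81°

sin δ = sin ε · sin λ_s = sin 78.50° × sin 203.3° = -0.387605.
δ = arcsin(-0.387605) = -22.81°.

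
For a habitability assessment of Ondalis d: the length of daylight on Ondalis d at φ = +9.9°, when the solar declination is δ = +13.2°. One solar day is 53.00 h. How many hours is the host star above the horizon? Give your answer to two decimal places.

27.19 h

cos H₀ = −tan φ · tan δ = −tan(+9.9°) × tan(+13.200°) = -0.0409, so H₀ = 1.6117 rad = 92.35°.
Daylight = 2H₀/(2π) × 53.00 h = (1.6117/π) × 53.00 = 27.19 h.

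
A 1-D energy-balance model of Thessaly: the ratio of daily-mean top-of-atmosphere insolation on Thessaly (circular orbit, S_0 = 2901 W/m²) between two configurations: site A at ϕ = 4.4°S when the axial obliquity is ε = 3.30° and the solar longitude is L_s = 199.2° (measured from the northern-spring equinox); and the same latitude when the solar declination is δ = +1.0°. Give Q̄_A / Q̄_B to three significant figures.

— Configuration A (ϕ=-4.4°):
Solar declination: sin δ = sin ε · sin L_s = sin 3.30° × sin 199.2° = -0.01893, so δ = -1.085°.
cos h₀ = −tan(-4.4°) tan(-1.085°) = -0.0015, h₀ = 1.5723 rad.
Bracket: h₀ sin ϕ sin δ + cos ϕ cos δ sin h₀ = 1.5723×-0.07672×-0.01893 + 0.99705×0.99982×1.00000 = 0.002283 + 0.996871 = 0.999154.
Q̄ = (S_0/π) × [bracket] = (2901/π) × 0.999154 = 922.64 W/m².
— Configuration B (ϕ=-4.4°):
cos h₀ = −tan(-4.4°) tan(+1.000°) = 0.0013, h₀ = 1.5695 rad.
Bracket: h₀ sin ϕ sin δ + cos ϕ cos δ sin h₀ = 1.5695×-0.07672×0.01745 + 0.99705×0.99985×1.00000 = -0.002101 + 0.996900 = 0.994799.
Q̄ = (S_0/π) × [bracket] = (2901/π) × 0.994799 = 918.61 W/m².
Ratio Q̄_A / Q̄_B = 922.64 / 918.61 = 1.004.

Q̄_A / Q̄_B ≈ 1.00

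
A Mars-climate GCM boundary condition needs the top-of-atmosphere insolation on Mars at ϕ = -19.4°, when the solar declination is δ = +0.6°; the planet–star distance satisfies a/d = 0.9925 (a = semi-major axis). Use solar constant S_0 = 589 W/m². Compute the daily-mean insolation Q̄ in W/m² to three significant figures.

cos h₀ = −tan(-19.4°) tan(+0.600°) = 0.0037, h₀ = 1.5671 rad.
Bracket: h₀ sin ϕ sin δ + cos ϕ cos δ sin h₀ = 1.5671×-0.33216×0.01047 + 0.94322×0.99995×0.99999 = -0.005450 + 0.943163 = 0.937713.
Inverse-square distance factor (a/d)² = 0.9925² = 0.985056.
Q̄ = (S_0/π) × 0.985056 × [bracket] = (589/π) × 0.985056 × 0.937713 = 173.2 W/m².

Q̄ ≈ 173 W/m²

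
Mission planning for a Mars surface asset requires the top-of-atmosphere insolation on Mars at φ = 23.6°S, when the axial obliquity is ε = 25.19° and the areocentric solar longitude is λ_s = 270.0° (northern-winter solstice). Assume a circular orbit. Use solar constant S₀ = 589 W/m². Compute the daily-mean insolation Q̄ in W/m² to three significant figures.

sin δ = sin 25.19° × sin 270.0° = -0.42562, so δ = -25.190°.
cos H₀ = −tan(-23.6°) tan(-25.190°) = -0.2055, H₀ = 1.7778 rad.
Bracket: H₀ sin φ sin δ + cos φ cos δ sin H₀ = 1.7778×-0.40035×-0.42562 + 0.91636×0.90490×0.97866 = 0.302932 + 0.811519 = 1.114451.
Q̄ = (S₀/π) × [bracket] = (589/π) × 1.114451 = 208.9 W/m².

Q̄ ≈ 209 W/m²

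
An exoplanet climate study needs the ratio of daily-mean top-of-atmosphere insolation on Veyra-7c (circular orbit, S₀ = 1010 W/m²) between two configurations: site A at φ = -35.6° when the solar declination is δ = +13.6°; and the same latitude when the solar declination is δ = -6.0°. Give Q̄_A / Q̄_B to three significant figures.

— Configuration A (φ=-35.6°):
cos H₀ = −tan(-35.6°) tan(+13.600°) = 0.1732, H₀ = 1.3967 rad.
Bracket: H₀ sin φ sin δ + cos φ cos δ sin H₀ = 1.3967×-0.58212×0.23514 + 0.81310×0.97196×0.98489 = -0.191180 + 0.778359 = 0.587179.
Q̄ = (S₀/π) × [bracket] = (1010/π) × 0.587179 = 188.77 W/m².
— Configuration B (φ=-35.6°):
cos H₀ = −tan(-35.6°) tan(-6.000°) = -0.0752, H₀ = 1.6461 rad.
Bracket: H₀ sin φ sin δ + cos φ cos δ sin H₀ = 1.6461×-0.58212×-0.10453 + 0.81310×0.99452×0.99716 = 0.100164 + 0.806348 = 0.906512.
Q̄ = (S₀/π) × [bracket] = (1010/π) × 0.906512 = 291.44 W/m².
Ratio Q̄_A / Q̄_B = 188.77 / 291.44 = 0.6477.

Q̄_A / Q̄_B ≈ 0.648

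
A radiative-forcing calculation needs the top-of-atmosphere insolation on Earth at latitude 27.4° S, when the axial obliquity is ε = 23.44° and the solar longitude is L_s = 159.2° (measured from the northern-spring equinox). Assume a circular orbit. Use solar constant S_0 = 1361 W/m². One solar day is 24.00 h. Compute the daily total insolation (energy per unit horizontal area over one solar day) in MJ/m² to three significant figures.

Solar declination: sin δ = sin ε · sin L_s = sin 23.44° × sin 159.2° = 0.14126, so δ = +8.121°.
cos h₀ = −tan(-27.4°) tan(+8.121°) = 0.0740, h₀ = 1.4968 rad.
Bracket: h₀ sin ϕ sin δ + cos ϕ cos δ sin h₀ = 1.4968×-0.46020×0.14126 + 0.88782×0.98997×0.99726 = -0.097304 + 0.876507 = 0.779203.
Q̄ = (S_0/π) × [bracket] = (1361/π) × 0.779203 = 337.57 W/m².
Daily total = Q̄ × 24.00 h × 3600 s/h = 337.57 × 24.00 × 3600 / 10⁶ = 29.17 MJ/m².

29.2 MJ/m²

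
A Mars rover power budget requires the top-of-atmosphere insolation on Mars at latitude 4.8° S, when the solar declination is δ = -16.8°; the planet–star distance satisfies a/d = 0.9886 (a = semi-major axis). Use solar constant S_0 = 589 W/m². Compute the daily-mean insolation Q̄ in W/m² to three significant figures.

cos h₀ = −tan(-4.8°) tan(-16.800°) = -0.0254, h₀ = 1.5962 rad.
Bracket: h₀ sin ϕ sin δ + cos ϕ cos δ sin h₀ = 1.5962×-0.08368×-0.28903 + 0.99649×0.95732×0.99968 = 0.038606 + 0.953655 = 0.992261.
Inverse-square distance factor (a/d)² = 0.9886² = 0.977330.
Q̄ = (S_0/π) × 0.977330 × [bracket] = (589/π) × 0.977330 × 0.992261 = 181.8 W/m².

Q̄ ≈ 182 W/m²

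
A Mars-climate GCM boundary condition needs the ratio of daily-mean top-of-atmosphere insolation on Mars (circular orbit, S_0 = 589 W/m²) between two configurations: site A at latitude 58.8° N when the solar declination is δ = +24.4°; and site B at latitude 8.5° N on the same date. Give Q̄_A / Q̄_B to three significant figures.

— Configuration A (ϕ=+58.8°):
cos h₀ = −tan(+58.8°) tan(+24.400°) = -0.7490, h₀ = 2.4174 rad.
Bracket: h₀ sin ϕ sin δ + cos ϕ cos δ sin h₀ = 2.4174×0.85536×0.41310 + 0.51803×0.91068×0.66255 = 0.854186 + 0.312564 = 1.166750.
Q̄ = (S_0/π) × [bracket] = (589/π) × 1.166750 = 218.75 W/m².
— Configuration B (ϕ=+8.5°):
cos h₀ = −tan(+8.5°) tan(+24.400°) = -0.0678, h₀ = 1.6386 rad.
Bracket: h₀ sin ϕ sin δ + cos ϕ cos δ sin h₀ = 1.6386×0.14781×0.41310 + 0.98902×0.91068×0.99770 = 0.100053 + 0.898609 = 0.998662.
Q̄ = (S_0/π) × [bracket] = (589/π) × 0.998662 = 187.23 W/m².
Ratio Q̄_A / Q̄_B = 218.75 / 187.23 = 1.168.

Q̄_A / Q̄_B ≈ 1.17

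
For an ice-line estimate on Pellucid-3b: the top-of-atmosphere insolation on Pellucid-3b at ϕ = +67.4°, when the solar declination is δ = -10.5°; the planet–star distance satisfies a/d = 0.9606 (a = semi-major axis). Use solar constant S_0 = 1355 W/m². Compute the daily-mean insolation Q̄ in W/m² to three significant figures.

cos h₀ = −tan(+67.4°) tan(-10.500°) = 0.4452, h₀ = 1.1093 rad.
Bracket: h₀ sin ϕ sin δ + cos ϕ cos δ sin h₀ = 1.1093×0.92321×-0.18224 + 0.38430×0.98325×0.89541 = -0.186635 + 0.338342 = 0.151707.
Inverse-square distance factor (a/d)² = 0.9606² = 0.922752.
Q̄ = (S_0/π) × 0.922752 × [bracket] = (1355/π) × 0.922752 × 0.151707 = 60.38 W/m².

Q̄ ≈ 60.4 W/m²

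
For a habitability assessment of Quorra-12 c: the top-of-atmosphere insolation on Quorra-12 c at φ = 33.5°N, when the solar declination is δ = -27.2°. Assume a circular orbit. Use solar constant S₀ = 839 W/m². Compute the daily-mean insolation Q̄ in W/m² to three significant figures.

cos H₀ = −tan(+33.5°) tan(-27.200°) = 0.3402, H₀ = 1.2237 rad.
Bracket: H₀ sin φ sin δ + cos φ cos δ sin H₀ = 1.2237×0.55194×-0.45710 + 0.83389×0.88942×0.94037 = -0.308729 + 0.697452 = 0.388723.
Q̄ = (S₀/π) × [bracket] = (839/π) × 0.388723 = 103.8 W/m².

Q̄ ≈ 104 W/m²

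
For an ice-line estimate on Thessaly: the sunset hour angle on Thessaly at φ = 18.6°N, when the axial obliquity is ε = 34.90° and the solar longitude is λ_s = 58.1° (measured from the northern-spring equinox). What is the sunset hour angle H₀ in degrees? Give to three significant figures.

H₀ = 101°

Solar declination: sin δ = sin ε · sin λ_s = sin 34.90° × sin 58.1° = 0.48574, so δ = +29.061°.
cos H₀ = −tan φ · tan δ = −tan(+18.6°) × tan(+29.061°) = -0.1870, so H₀ = 1.7589 rad = 100.78°.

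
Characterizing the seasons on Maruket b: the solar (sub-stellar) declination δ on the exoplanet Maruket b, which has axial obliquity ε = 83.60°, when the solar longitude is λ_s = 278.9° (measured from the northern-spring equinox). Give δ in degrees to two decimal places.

δ = -79.05°

sin δ = sin ε · sin λ_s = sin 83.60° × sin 278.9° = -0.981803.
δ = arcsin(-0.981803) = -79.05°.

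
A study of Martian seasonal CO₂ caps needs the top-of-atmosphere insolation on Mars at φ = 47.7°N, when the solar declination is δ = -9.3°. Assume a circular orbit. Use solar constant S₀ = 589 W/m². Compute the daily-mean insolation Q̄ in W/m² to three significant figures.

Q̄ ≈ 91.3 W/m²

cos H₀ = −tan(+47.7°) tan(-9.300°) = 0.1800, H₀ = 1.3898 rad.
Bracket: H₀ sin φ sin δ + cos φ cos δ sin H₀ = 1.3898×0.73963×-0.16160 + 0.67301×0.98686×0.98367 = -0.166115 + 0.653321 = 0.487206.
Q̄ = (S₀/π) × [bracket] = (589/π) × 0.487206 = 91.34 W/m².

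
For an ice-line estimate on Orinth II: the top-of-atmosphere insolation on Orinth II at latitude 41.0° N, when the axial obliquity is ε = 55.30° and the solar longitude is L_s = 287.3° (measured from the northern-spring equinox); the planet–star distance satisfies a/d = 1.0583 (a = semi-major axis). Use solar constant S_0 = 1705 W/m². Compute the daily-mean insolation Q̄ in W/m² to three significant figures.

Solar declination: sin δ = sin ε · sin L_s = sin 55.30° × sin 287.3° = -0.78495, so δ = -51.716°.
cos h₀ = −tan(+41.0°) tan(-51.716°) = 1.1013 ≥ 1 ⇒ polar night, h₀ = 0 and Q̄ = 0.
Inverse-square distance factor (a/d)² = 1.0583² = 1.119999.

Q̄ ≈ 0.00 W/m²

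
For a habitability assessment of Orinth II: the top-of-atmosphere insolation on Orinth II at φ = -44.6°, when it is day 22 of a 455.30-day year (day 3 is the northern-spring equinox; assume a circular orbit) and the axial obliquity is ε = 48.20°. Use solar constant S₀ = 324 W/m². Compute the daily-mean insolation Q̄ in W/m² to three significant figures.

Solar longitude: λ_s = 360° × (22 − 3)/455.30 = 15.023°.
sin δ = sin 48.20° × sin 15.023° = 0.19323, so δ = +11.142°.
cos H₀ = −tan(-44.6°) tan(+11.142°) = 0.1942, H₀ = 1.3753 rad.
Bracket: H₀ sin φ sin δ + cos φ cos δ sin H₀ = 1.3753×-0.70215×0.19323 + 0.71203×0.98115×0.98096 = -0.186596 + 0.685307 = 0.498711.
Q̄ = (S₀/π) × [bracket] = (324/π) × 0.498711 = 51.43 W/m².

Q̄ ≈ 51.4 W/m²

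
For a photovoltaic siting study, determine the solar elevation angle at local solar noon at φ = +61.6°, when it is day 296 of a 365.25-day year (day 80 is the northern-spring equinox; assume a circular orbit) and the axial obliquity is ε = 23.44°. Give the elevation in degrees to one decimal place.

Solar longitude: λ_s = 360° × (296 − 80)/365.25 = 212.895°.
sin δ = sin 23.44° × sin 212.895° = -0.21604, so δ = -12.477°.
At local noon the hour angle is zero, so the zenith angle equals |φ − δ| = |+61.6° − (-12.477°)| = 74.077°.
Elevation = 90° − 74.077° = 15.9°.

15.9°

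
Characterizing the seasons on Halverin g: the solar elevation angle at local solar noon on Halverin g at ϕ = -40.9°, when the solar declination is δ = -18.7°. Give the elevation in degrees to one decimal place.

At local noon the hour angle is zero, so the zenith angle equals |ϕ − δ| = |-40.9° − (-18.700°)| = 22.200°.
Elevation = 90° − 22.200° = 67.8°.

67.8°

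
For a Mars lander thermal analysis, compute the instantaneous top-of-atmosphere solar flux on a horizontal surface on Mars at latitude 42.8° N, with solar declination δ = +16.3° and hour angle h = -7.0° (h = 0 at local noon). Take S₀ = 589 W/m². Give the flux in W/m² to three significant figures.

cos θ_z = sin φ sin δ + cos φ cos δ cos h = 0.190697 + 0.698989 = 0.889686.
Flux = S₀ · cos θ_z = 589 × 0.889686 = 524.0 W/m².

524 W/m²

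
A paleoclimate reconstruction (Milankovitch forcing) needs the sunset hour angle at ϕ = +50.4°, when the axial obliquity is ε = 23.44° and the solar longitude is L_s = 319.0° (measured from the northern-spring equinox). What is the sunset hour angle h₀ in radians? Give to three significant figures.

Solar declination: sin δ = sin ε · sin L_s = sin 23.44° × sin 319.0° = -0.26097, so δ = -15.128°.
cos h₀ = −tan ϕ · tan δ = −tan(+50.4°) × tan(-15.128°) = 0.3268, so h₀ = 1.2379 rad = 70.93°.

h₀ = 1.24 rad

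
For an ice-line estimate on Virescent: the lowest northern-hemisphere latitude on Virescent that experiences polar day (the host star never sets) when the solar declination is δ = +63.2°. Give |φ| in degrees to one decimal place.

|φ| = 26.8°

Polar day requires cos H₀ = −tan φ tan δ ≤ −1, i.e. tan φ tan δ ≥ 1.
The boundary is |tan φ| · |tan δ| = 1, so |φ| = 90° − |δ| = 90° − 63.2° = 26.8° in the northern hemisphere.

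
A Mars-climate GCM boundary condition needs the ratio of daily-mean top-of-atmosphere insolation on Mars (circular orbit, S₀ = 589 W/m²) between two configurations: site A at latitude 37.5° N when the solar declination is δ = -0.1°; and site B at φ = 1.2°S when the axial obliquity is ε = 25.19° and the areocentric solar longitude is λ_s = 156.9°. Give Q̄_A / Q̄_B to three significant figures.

Q̄_A / Q̄_B ≈ 0.808

— Configuration A (φ=+37.5°):
cos H₀ = −tan(+37.5°) tan(-0.100°) = 0.0013, H₀ = 1.5695 rad.
Bracket: H₀ sin φ sin δ + cos φ cos δ sin H₀ = 1.5695×0.60876×-0.00175 + 0.79335×1.00000×1.00000 = -0.001672 + 0.793350 = 0.791678.
Q̄ = (S₀/π) × [bracket] = (589/π) × 0.791678 = 148.43 W/m².
— Configuration B (φ=-1.2°):
sin δ = sin 25.19° × sin 156.9° = 0.16699, so δ = +9.613°.
cos H₀ = −tan(-1.2°) tan(+9.613°) = 0.0035, H₀ = 1.5672 rad.
Bracket: H₀ sin φ sin δ + cos φ cos δ sin H₀ = 1.5672×-0.02094×0.16699 + 0.99978×0.98596×0.99999 = -0.005480 + 0.985733 = 0.980253.
Q̄ = (S₀/π) × [bracket] = (589/π) × 0.980253 = 183.78 W/m².
Ratio Q̄_A / Q̄_B = 148.43 / 183.78 = 0.8077.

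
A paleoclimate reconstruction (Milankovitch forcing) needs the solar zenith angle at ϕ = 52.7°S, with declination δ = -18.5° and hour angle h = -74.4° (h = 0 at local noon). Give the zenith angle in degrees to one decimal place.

cos θ_z = sin ϕ sin δ + cos ϕ cos δ cos h = 0.252407 + 0.154541 = 0.406948.
θ_z = arccos(0.406948) = 66.0°.

θ_z = 66.0°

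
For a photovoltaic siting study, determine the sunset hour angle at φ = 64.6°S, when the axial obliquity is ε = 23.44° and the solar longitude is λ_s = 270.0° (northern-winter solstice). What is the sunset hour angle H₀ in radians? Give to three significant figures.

H₀ = 2.72 rad

Solar declination: sin δ = sin ε · sin λ_s = sin 23.44° × sin 270.0° = -0.39779, so δ = -23.440°.
cos H₀ = −tan φ · tan δ = −tan(-64.6°) × tan(-23.440°) = -0.9131, so H₀ = 2.7216 rad = 155.94°.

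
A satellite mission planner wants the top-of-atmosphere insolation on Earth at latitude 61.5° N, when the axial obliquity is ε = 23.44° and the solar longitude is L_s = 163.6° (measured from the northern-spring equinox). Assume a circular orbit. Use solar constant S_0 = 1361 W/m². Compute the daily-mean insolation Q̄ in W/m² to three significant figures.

Solar declination: sin δ = sin ε · sin L_s = sin 23.44° × sin 163.6° = 0.11231, so δ = +6.449°.
cos h₀ = −tan(+61.5°) tan(+6.449°) = -0.2082, h₀ = 1.7805 rad.
Bracket: h₀ sin ϕ sin δ + cos ϕ cos δ sin h₀ = 1.7805×0.87882×0.11231 + 0.47716×0.99367×0.97809 = 0.175736 + 0.463751 = 0.639487.
Q̄ = (S_0/π) × [bracket] = (1361/π) × 0.639487 = 277.0 W/m².

Q̄ ≈ 277 W/m²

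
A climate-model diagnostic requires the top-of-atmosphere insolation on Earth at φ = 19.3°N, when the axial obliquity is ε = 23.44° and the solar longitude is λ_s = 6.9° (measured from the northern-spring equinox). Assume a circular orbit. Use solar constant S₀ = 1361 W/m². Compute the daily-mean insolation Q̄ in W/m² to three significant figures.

Solar declination: sin δ = sin ε · sin λ_s = sin 23.44° × sin 6.9° = 0.04779, so δ = +2.739°.
cos H₀ = −tan(+19.3°) tan(+2.739°) = -0.0168, H₀ = 1.5876 rad.
Bracket: H₀ sin φ sin δ + cos φ cos δ sin H₀ = 1.5876×0.33051×0.04779 + 0.94380×0.99886×0.99986 = 0.025076 + 0.942592 = 0.967668.
Q̄ = (S₀/π) × [bracket] = (1361/π) × 0.967668 = 419.2 W/m².

Q̄ ≈ 419 W/m²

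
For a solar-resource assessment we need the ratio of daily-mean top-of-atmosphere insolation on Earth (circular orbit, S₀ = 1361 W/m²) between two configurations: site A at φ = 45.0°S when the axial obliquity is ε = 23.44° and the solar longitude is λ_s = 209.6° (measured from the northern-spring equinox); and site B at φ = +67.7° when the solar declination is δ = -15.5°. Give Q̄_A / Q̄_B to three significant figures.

— Configuration A (φ=-45.0°):
Solar declination: sin δ = sin ε · sin λ_s = sin 23.44° × sin 209.6° = -0.19648, so δ = -11.331°.
cos H₀ = −tan(-45.0°) tan(-11.331°) = -0.2004, H₀ = 1.7726 rad.
Bracket: H₀ sin φ sin δ + cos φ cos δ sin H₀ = 1.7726×-0.70711×-0.19648 + 0.70711×0.98051×0.97972 = 0.246273 + 0.679268 = 0.925541.
Q̄ = (S₀/π) × [bracket] = (1361/π) × 0.925541 = 400.96 W/m².
— Configuration B (φ=+67.7°):
cos H₀ = −tan(+67.7°) tan(-15.500°) = 0.6762, H₀ = 0.8282 rad.
Bracket: H₀ sin φ sin δ + cos φ cos δ sin H₀ = 0.8282×0.92521×-0.26724 + 0.37946×0.96363×0.73673 = -0.204775 + 0.269392 = 0.064617.
Q̄ = (S₀/π) × [bracket] = (1361/π) × 0.064617 = 27.993 W/m².
Ratio Q̄_A / Q̄_B = 400.96 / 27.993 = 14.32.

Q̄_A / Q̄_B ≈ 14.3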